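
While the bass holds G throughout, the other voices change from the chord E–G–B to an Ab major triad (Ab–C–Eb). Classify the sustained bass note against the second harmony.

Pedal tone (pedal point).

The harmony at that moment is Ab major triad (Ab, C, Eb); G is not a chord tone.
It is held over (the same pitch as the preceding G) and then sustained as the same pitch into the next harmony.
Sustained through a change of harmony — a pedal tone.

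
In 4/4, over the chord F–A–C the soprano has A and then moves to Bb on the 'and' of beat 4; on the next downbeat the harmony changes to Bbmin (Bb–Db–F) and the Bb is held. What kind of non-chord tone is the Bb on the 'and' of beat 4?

The harmony at that moment is F major triad (F, A, C); Bb is not a chord tone.
It is approached by step up from A and then sustained as the same pitch into the next harmony.
Arriving early and becoming a chord tone when the harmony changes — an anticipation.

Anticipation.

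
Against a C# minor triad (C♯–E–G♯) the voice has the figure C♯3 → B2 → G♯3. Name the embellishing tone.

The harmony at that moment is C♯ minor triad (C♯, E, G♯); B2 is not a chord tone.
It is approached by step down from C♯3 and left by leap up to G♯3.
Step in, leap out — an escape tone.

B2 is an escape tone.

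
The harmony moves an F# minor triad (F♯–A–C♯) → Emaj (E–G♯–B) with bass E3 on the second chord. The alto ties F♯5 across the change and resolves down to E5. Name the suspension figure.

9–8 suspension.

At the second chord the bass is E3. The suspended F♯5 lies a ninth above the bass; after resolving down by step to E5, the interval above the bass becomes an octave.
Suspension figures are named by those two intervals: 9–8.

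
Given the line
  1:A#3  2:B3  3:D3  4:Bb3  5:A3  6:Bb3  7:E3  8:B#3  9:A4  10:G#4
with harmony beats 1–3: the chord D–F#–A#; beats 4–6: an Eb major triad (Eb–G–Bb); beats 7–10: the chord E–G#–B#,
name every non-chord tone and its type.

The harmony at that moment is D augmented triad (D, F#, A#); B3 is not a chord tone.
It is approached by step up from A#3 and left by leap down to D3.
Step in, leap out — an escape tone.
The harmony at that moment is Eb major triad (Eb, G, Bb); A3 is not a chord tone.
It is approached by step down from Bb3 and left by step up to Bb3.
Step away and step back to the same note — a neighbor tone (lower neighbor).
The harmony at that moment is E augmented triad (E, G#, B#); A4 is not a chord tone.
It is approached by leap up from B#3 and left by step down to G#4.
Leap in, step out — an appoggiatura.

B3 (beat 2) — escape tone; A3 (beat 5) — neighbor tone; A4 (beat 9) — appoggiatura.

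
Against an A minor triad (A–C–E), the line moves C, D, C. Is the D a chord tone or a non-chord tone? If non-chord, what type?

Non-chord tone — a neighbor tone.

The harmony at that moment is A minor triad (A, C, E); D is not a chord tone.
It is approached by step up from C and left by step down to C.
Step away and step back to the same note — a neighbor tone (upper neighbor).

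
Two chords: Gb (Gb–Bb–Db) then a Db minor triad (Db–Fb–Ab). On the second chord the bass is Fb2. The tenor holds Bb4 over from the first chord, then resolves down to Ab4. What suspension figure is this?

At the second chord the bass is Fb2. The suspended Bb4 lies a fourth above the bass; after resolving down by step to Ab4, the interval above the bass becomes a third.
Suspension figures are named by those two intervals: 4–3.

4–3 suspension.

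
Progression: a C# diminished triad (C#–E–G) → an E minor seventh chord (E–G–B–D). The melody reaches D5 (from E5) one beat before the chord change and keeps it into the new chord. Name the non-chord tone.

The harmony at that moment is C# diminished triad (C#, E, G); D5 is not a chord tone.
It is approached by step down from E5 and then sustained as the same pitch into the next harmony.
Arriving early and becoming a chord tone when the harmony changes — an anticipation.

D5 is an anticipation.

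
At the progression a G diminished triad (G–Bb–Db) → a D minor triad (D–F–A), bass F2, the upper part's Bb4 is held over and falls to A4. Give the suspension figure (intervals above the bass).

4–3 suspension.

At the second chord the bass is F2. The suspended Bb4 lies a fourth above the bass; after resolving down by step to A4, the interval above the bass becomes a third.
Suspension figures are named by those two intervals: 4–3.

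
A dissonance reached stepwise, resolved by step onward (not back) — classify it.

Passing tone.

Approach: by step. Departure: by step, continuing in the same direction.
Stepwise on both sides with no change of direction means the note fills in the space between two different chord tones — a passing tone. (Had it turned back to its starting note it would be a neighbor tone instead.)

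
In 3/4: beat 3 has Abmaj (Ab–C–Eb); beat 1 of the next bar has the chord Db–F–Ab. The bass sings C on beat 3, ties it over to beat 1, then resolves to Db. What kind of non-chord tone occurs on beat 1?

The harmony at that moment is Db major triad (Db, F, Ab); C is not a chord tone.
It is held over (the same pitch as the preceding C) and left by step up to Db.
Held over from the previous chord and resolving up by step — a retardation.

Retardation.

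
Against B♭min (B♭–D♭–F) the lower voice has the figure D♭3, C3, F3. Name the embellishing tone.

C3 is an escape tone.

The harmony at that moment is B♭ minor triad (B♭, D♭, F); C3 is not a chord tone.
It is approached by step down from D♭3 and left by leap up to F3.
Step in, leap out — an escape tone.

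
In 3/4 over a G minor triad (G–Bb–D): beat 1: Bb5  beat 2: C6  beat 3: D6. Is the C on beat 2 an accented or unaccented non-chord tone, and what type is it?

Unaccented passing tone.

The harmony at that moment is G minor triad (G, Bb, D); C6 is not a chord tone.
It is approached by step up from Bb5 and left by step up to D6.
Step in, step out in the same direction — a passing tone.
It falls on a weak beat, so it is unaccented.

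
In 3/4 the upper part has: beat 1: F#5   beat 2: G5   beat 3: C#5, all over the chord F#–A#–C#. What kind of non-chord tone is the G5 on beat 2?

The harmony at that moment is F# major triad (F#, A#, C#); G5 is not a chord tone.
It is approached by step up from F#5 and left by leap down to C#5.
Step in, leap out, on a weak beat — an escape tone.

Escape tone.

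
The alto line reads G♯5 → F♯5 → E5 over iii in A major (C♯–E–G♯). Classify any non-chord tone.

F♯5 is a passing tone.

The harmony at that moment is C♯ minor triad (C♯, E, G♯); F♯5 is not a chord tone.
It is approached by step down from G♯5 and left by step down to E5.
Step in, step out in the same direction — a passing tone.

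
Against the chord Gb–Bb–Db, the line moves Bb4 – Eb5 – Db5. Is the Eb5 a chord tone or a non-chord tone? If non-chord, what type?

Non-chord tone — an appoggiatura.

The harmony at that moment is Gb major triad (Gb, Bb, Db); Eb5 is not a chord tone.
It is approached by leap up from Bb4 and left by step down to Db5.
Leap in, step out — an appoggiatura.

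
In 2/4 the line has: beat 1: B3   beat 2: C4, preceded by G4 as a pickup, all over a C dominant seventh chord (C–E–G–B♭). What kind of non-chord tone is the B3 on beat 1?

The harmony at that moment is C dominant seventh chord (C, E, G, B♭); B3 is not a chord tone.
It is approached by leap down from G4 and left by step up to C4.
Leap in, step out, metrically accented — an appoggiatura.

Appoggiatura.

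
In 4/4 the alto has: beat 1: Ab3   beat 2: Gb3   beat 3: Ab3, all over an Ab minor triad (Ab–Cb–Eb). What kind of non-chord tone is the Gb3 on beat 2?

Lower neighbor tone.

The harmony at that moment is Ab minor triad (Ab, Cb, Eb); Gb3 is not a chord tone.
It is approached by step down from Ab3 and left by step up to Ab3.
Step away and step back to the same note — a neighbor tone (lower neighbor).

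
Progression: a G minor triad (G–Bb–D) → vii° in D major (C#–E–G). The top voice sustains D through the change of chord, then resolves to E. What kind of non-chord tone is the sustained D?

The harmony at that moment is C# diminished triad (C#, E, G); D is not a chord tone.
It is held over (the same pitch as the preceding D) and left by step up to E.
Held over from the previous chord and resolving up by step — a retardation.

D is a retardation.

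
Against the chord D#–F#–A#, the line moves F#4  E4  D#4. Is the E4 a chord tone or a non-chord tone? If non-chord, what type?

The harmony at that moment is D# minor triad (D#, F#, A#); E4 is not a chord tone.
It is approached by step down from F#4 and left by step down to D#4.
Step in, step out in the same direction — a passing tone.

Non-chord tone — a passing tone.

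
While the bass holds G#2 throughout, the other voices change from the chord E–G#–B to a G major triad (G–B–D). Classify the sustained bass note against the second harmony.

Pedal tone (pedal point).

The harmony at that moment is G major triad (G, B, D); G#2 is not a chord tone.
It is held over (the same pitch as the preceding G#2) and then sustained as the same pitch into the next harmony.
Sustained through a change of harmony — a pedal tone.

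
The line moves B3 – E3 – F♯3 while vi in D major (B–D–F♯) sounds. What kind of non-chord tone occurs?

E3 is an appoggiatura.

The harmony at that moment is B minor triad (B, D, F♯); E3 is not a chord tone.
It is approached by leap down from B3 and left by step up to F♯3.
Leap in, step out — an appoggiatura.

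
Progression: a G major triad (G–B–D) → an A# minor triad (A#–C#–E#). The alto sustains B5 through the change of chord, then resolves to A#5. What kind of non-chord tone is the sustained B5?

B5 is a suspension.

The harmony at that moment is A# minor triad (A#, C#, E#); B5 is not a chord tone.
It is held over (the same pitch as the preceding B5) and left by step down to A#5.
Held over from the previous chord and resolving down by step — a suspension.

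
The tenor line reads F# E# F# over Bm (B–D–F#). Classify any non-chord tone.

E# is a neighbor tone.

The harmony at that moment is B minor triad (B, D, F#); E# is not a chord tone.
It is approached by step down from F# and left by step up to F#.
Step away and step back to the same note — a neighbor tone (lower neighbor).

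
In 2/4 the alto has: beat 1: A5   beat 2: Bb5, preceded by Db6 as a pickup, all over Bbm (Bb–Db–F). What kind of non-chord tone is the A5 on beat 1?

Appoggiatura.

The harmony at that moment is Bb minor triad (Bb, Db, F); A5 is not a chord tone.
It is approached by leap down from Db6 and left by step up to Bb5.
Leap in, step out, metrically accented — an appoggiatura.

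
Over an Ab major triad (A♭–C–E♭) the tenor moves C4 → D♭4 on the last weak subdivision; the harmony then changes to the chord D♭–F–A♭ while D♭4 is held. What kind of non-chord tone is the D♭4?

The harmony at that moment is A♭ major triad (A♭, C, E♭); D♭4 is not a chord tone.
It is approached by step up from C4 and then sustained as the same pitch into the next harmony.
Arriving early and becoming a chord tone when the harmony changes — an anticipation.

D♭4 is an anticipation.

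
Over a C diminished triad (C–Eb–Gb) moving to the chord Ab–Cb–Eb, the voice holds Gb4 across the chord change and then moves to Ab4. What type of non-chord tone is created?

Gb4 is a retardation.

The harmony at that moment is Ab minor triad (Ab, Cb, Eb); Gb4 is not a chord tone.
It is held over (the same pitch as the preceding Gb4) and left by step up to Ab4.
Held over from the previous chord and resolving up by step — a retardation.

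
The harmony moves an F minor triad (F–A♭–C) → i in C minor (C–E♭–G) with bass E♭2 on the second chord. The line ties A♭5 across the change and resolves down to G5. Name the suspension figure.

At the second chord the bass is E♭2. The suspended A♭5 lies a fourth above the bass; after resolving down by step to G5, the interval above the bass becomes a third.
Suspension figures are named by those two intervals: 4–3.

4–3 suspension.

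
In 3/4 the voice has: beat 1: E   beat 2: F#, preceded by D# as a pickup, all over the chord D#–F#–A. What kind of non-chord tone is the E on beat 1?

Passing tone.

The harmony at that moment is D# diminished triad (D#, F#, A); E is not a chord tone.
It is approached by step up from D# and left by step up to F#.
Step in, step out in the same direction — a passing tone.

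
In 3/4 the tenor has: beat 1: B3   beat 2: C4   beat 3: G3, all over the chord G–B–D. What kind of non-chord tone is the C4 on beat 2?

Escape tone.

The harmony at that moment is G major triad (G, B, D); C4 is not a chord tone.
It is approached by step up from B3 and left by leap down to G3.
Step in, leap out, on a weak beat — an escape tone.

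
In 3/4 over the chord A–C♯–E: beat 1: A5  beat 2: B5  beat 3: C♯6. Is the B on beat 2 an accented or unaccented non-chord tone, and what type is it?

The harmony at that moment is A major triad (A, C♯, E); B5 is not a chord tone.
It is approached by step up from A5 and left by step up to C♯6.
Step in, step out in the same direction — a passing tone.
It falls on a weak beat, so it is unaccented.

Unaccented passing tone.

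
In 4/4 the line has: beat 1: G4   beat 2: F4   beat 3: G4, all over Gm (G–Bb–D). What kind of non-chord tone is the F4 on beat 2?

Lower neighbor tone.

The harmony at that moment is G minor triad (G, Bb, D); F4 is not a chord tone.
It is approached by step down from G4 and left by step up to G4.
Step away and step back to the same note — a neighbor tone (lower neighbor).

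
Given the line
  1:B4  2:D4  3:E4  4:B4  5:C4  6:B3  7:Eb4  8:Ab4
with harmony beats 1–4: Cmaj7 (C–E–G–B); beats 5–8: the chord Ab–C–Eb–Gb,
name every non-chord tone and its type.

The harmony at that moment is C major seventh chord (C, E, G, B); D4 is not a chord tone.
It is approached by leap down from B4 and left by step up to E4.
Leap in, step out — an appoggiatura.
The harmony at that moment is Ab dominant seventh chord (Ab, C, Eb, Gb); B3 is not a chord tone.
It is approached by step down from C4 and left by leap up to Eb4.
Step in, leap out — an escape tone.

D4 (beat 2) — appoggiatura; B3 (beat 6) — escape tone.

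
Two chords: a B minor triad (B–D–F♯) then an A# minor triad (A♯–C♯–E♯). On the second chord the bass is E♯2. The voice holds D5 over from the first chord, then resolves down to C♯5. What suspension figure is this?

7–6 suspension.

At the second chord the bass is E♯2. The suspended D5 lies a seventh above the bass; after resolving down by step to C♯5, the interval above the bass becomes a sixth.
Suspension figures are named by those two intervals: 7–6.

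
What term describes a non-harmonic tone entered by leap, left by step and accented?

Appoggiatura.

Approach: by leap. Departure: by step. Metric position: strong.
Leap in, step out, in a metrically strong position — an appoggiatura. (It is the mirror image of the escape tone, which steps in and leaps out from a weak position.)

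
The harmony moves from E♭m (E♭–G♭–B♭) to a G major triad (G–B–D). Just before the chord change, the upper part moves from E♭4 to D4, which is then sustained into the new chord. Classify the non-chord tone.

D4 is an anticipation.

The harmony at that moment is E♭ minor triad (E♭, G♭, B♭); D4 is not a chord tone.
It is approached by step down from E♭4 and then sustained as the same pitch into the next harmony.
Arriving early and becoming a chord tone when the harmony changes — an anticipation.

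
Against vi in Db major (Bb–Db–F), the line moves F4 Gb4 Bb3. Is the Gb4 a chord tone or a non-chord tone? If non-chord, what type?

The harmony at that moment is Bb minor triad (Bb, Db, F); Gb4 is not a chord tone.
It is approached by step up from F4 and left by leap down to Bb3.
Step in, leap out — an escape tone.

Non-chord tone — an escape tone.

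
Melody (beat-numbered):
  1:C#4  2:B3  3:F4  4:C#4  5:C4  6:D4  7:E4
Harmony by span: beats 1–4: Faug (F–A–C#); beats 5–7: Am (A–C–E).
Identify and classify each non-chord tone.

B3 (beat 2) — escape tone; D4 (beat 6) — passing tone.

The harmony at that moment is F augmented triad (F, A, C#); B3 is not a chord tone.
It is approached by step down from C#4 and left by leap up to F4.
Step in, leap out — an escape tone.
The harmony at that moment is A minor triad (A, C, E); D4 is not a chord tone.
It is approached by step up from C4 and left by step up to E4.
Step in, step out in the same direction — a passing tone.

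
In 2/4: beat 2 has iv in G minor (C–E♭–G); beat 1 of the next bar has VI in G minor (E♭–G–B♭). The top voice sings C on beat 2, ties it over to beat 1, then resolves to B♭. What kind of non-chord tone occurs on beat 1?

The harmony at that moment is E♭ major triad (E♭, G, B♭); C is not a chord tone.
It is held over (the same pitch as the preceding C) and left by step down to B♭.
Held over from the previous chord and resolving down by step — a suspension.

Suspension.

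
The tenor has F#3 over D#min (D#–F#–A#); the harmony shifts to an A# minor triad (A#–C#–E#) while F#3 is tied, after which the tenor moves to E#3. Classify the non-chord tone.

The harmony at that moment is A# minor triad (A#, C#, E#); F#3 is not a chord tone.
It is held over (the same pitch as the preceding F#3) and left by step down to E#3.
Held over from the previous chord and resolving down by step — a suspension.

F#3 is a suspension.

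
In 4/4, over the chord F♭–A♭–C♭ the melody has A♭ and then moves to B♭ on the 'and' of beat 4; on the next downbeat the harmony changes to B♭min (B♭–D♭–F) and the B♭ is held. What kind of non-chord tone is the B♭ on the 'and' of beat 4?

Anticipation.

The harmony at that moment is F♭ major triad (F♭, A♭, C♭); B♭ is not a chord tone.
It is approached by step up from A♭ and then sustained as the same pitch into the next harmony.
Arriving early and becoming a chord tone when the harmony changes — an anticipation.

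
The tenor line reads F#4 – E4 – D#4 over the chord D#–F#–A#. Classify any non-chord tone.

The harmony at that moment is D# minor triad (D#, F#, A#); E4 is not a chord tone.
It is approached by step down from F#4 and left by step down to D#4.
Step in, step out in the same direction — a passing tone.

E4 is a passing tone.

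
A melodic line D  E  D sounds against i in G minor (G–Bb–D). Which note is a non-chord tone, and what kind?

E is a neighbor tone.

The harmony at that moment is G minor triad (G, Bb, D); E is not a chord tone.
It is approached by step up from D and left by step down to D.
Step away and step back to the same note — a neighbor tone (upper neighbor).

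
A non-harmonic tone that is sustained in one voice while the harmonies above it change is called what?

Approach: none. Departure: none — a single pitch is sustained while the chords change around it, passing through harmonies that do not contain it.
No melodic motion at all; the dissonance is created entirely by the moving harmonies against the stationary note — a pedal tone (pedal point).

Pedal tone.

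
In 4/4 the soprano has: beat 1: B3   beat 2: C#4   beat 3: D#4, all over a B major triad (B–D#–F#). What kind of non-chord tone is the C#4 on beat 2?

The harmony at that moment is B major triad (B, D#, F#); C#4 is not a chord tone.
It is approached by step up from B3 and left by step up to D#4.
Step in, step out in the same direction — a passing tone.

Passing tone.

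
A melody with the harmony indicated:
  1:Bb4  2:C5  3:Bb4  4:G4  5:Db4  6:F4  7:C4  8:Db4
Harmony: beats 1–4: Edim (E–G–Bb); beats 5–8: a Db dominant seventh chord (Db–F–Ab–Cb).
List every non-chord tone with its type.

The harmony at that moment is E diminished triad (E, G, Bb); C5 is not a chord tone.
It is approached by step up from Bb4 and left by step down to Bb4.
Step away and step back to the same note — a neighbor tone (upper neighbor).
The harmony at that moment is Db dominant seventh chord (Db, F, Ab, Cb); C4 is not a chord tone.
It is approached by leap down from F4 and left by step up to Db4.
Leap in, step out — an appoggiatura.

C5 (beat 2) — neighbor tone; C4 (beat 7) — appoggiatura.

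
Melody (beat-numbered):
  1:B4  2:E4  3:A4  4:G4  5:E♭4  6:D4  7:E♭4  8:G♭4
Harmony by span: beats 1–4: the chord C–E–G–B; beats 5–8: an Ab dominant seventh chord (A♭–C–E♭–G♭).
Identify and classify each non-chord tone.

A4 (beat 3) — appoggiatura; D4 (beat 6) — neighbor tone.

The harmony at that moment is C major seventh chord (C, E, G, B); A4 is not a chord tone.
It is approached by leap up from E4 and left by step down to G4.
Leap in, step out — an appoggiatura.
The harmony at that moment is A♭ dominant seventh chord (A♭, C, E♭, G♭); D4 is not a chord tone.
It is approached by step down from E♭4 and left by step up to E♭4.
Step away and step back to the same note — a neighbor tone (lower neighbor).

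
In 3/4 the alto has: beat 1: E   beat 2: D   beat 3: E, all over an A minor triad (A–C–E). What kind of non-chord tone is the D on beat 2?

Lower neighbor tone.

The harmony at that moment is A minor triad (A, C, E); D is not a chord tone.
It is approached by step down from E and left by step up to E.
Step away and step back to the same note — a neighbor tone (lower neighbor).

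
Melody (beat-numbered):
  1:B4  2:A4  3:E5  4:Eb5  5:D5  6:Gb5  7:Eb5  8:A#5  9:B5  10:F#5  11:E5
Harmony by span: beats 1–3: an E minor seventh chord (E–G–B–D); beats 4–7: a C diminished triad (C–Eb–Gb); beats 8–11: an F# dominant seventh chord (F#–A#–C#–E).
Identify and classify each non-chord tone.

The harmony at that moment is E minor seventh chord (E, G, B, D); A4 is not a chord tone.
It is approached by step down from B4 and left by leap up to E5.
Step in, leap out — an escape tone.
The harmony at that moment is C diminished triad (C, Eb, Gb); D5 is not a chord tone.
It is approached by step down from Eb5 and left by leap up to Gb5.
Step in, leap out — an escape tone.
The harmony at that moment is F# dominant seventh chord (F#, A#, C#, E); B5 is not a chord tone.
It is approached by step up from A#5 and left by leap down to F#5.
Step in, leap out — an escape tone.

A4 (beat 2) — escape tone; D5 (beat 5) — escape tone; B5 (beat 9) — escape tone.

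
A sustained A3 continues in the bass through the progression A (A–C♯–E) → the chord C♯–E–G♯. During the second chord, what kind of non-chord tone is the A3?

The harmony at that moment is C♯ minor triad (C♯, E, G♯); A3 is not a chord tone.
It is held over (the same pitch as the preceding A3) and then sustained as the same pitch into the next harmony.
Sustained through a change of harmony — a pedal tone.

Pedal tone (pedal point).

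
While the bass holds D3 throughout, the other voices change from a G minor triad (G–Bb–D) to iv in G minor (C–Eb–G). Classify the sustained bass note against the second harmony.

Pedal tone (pedal point).

The harmony at that moment is C minor triad (C, Eb, G); D3 is not a chord tone.
It is held over (the same pitch as the preceding D3) and then sustained as the same pitch into the next harmony.
Sustained through a change of harmony — a pedal tone.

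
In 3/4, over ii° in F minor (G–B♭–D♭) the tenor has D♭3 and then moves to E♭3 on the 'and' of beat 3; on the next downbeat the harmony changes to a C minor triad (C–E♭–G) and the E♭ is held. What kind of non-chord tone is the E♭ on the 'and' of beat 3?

Anticipation.

The harmony at that moment is G diminished triad (G, B♭, D♭); E♭3 is not a chord tone.
It is approached by step up from D♭3 and then sustained as the same pitch into the next harmony.
Arriving early and becoming a chord tone when the harmony changes — an anticipation.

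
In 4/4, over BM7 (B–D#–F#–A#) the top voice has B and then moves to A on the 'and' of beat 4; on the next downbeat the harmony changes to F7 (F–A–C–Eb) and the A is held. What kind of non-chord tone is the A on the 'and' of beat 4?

The harmony at that moment is B major seventh chord (B, D#, F#, A#); A is not a chord tone.
It is approached by step down from B and then sustained as the same pitch into the next harmony.
Arriving early and becoming a chord tone when the harmony changes — an anticipation.

Anticipation.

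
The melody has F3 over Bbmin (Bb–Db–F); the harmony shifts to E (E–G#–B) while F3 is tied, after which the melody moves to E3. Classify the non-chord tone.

The harmony at that moment is E major triad (E, G#, B); F3 is not a chord tone.
It is held over (the same pitch as the preceding F3) and left by step down to E3.
Held over from the previous chord and resolving down by step — a suspension.

F3 is a suspension.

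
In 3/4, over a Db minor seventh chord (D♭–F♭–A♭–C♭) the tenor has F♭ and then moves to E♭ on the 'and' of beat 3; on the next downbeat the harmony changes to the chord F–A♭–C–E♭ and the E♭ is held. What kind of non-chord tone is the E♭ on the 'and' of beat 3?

Anticipation.

The harmony at that moment is D♭ minor seventh chord (D♭, F♭, A♭, C♭); E♭ is not a chord tone.
It is approached by step down from F♭ and then sustained as the same pitch into the next harmony.
Arriving early and becoming a chord tone when the harmony changes — an anticipation.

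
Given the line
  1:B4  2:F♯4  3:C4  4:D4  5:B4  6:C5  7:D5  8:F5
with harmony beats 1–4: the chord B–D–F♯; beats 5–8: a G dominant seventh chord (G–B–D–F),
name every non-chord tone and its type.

C4 (beat 3) — appoggiatura; C5 (beat 6) — passing tone.

The harmony at that moment is B minor triad (B, D, F♯); C4 is not a chord tone.
It is approached by leap down from F♯4 and left by step up to D4.
Leap in, step out — an appoggiatura.
The harmony at that moment is G dominant seventh chord (G, B, D, F); C5 is not a chord tone.
It is approached by step up from B4 and left by step up to D5.
Step in, step out in the same direction — a passing tone.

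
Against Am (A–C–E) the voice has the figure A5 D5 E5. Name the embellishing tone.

The harmony at that moment is A minor triad (A, C, E); D5 is not a chord tone.
It is approached by leap down from A5 and left by step up to E5.
Leap in, step out — an appoggiatura.

D5 is an appoggiatura.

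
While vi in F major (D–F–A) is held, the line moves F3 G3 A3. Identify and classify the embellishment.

The harmony at that moment is D minor triad (D, F, A); G3 is not a chord tone.
It is approached by step up from F3 and left by step up to A3.
Step in, step out in the same direction — a passing tone.

G3 is a passing tone.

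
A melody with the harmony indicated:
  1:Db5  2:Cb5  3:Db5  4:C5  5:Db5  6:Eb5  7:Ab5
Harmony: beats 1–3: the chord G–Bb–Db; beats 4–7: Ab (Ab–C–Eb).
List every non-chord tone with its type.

The harmony at that moment is G diminished triad (G, Bb, Db); Cb5 is not a chord tone.
It is approached by step down from Db5 and left by step up to Db5.
Step away and step back to the same note — a neighbor tone (lower neighbor).
The harmony at that moment is Ab major triad (Ab, C, Eb); Db5 is not a chord tone.
It is approached by step up from C5 and left by step up to Eb5.
Step in, step out in the same direction — a passing tone.

Cb5 (beat 2) — neighbor tone; Db5 (beat 5) — passing tone.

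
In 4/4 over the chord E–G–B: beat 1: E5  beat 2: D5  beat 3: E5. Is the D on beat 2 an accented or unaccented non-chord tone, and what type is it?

Unaccented neighbor tone.

The harmony at that moment is E minor triad (E, G, B); D5 is not a chord tone.
It is approached by step down from E5 and left by step up to E5.
Step away and step back to the same note — a neighbor tone (lower neighbor).
It falls on a weak beat, so it is unaccented.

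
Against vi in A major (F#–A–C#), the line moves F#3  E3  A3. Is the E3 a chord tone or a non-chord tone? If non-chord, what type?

The harmony at that moment is F# minor triad (F#, A, C#); E3 is not a chord tone.
It is approached by step down from F#3 and left by leap up to A3.
Step in, leap out — an escape tone.

Non-chord tone — an escape tone.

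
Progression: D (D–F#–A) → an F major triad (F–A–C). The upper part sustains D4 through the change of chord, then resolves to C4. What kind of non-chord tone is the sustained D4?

The harmony at that moment is F major triad (F, A, C); D4 is not a chord tone.
It is held over (the same pitch as the preceding D4) and left by step down to C4.
Held over from the previous chord and resolving down by step — a suspension.

D4 is a suspension.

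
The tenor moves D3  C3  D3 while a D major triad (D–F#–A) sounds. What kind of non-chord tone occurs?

The harmony at that moment is D major triad (D, F#, A); C3 is not a chord tone.
It is approached by step down from D3 and left by step up to D3.
Step away and step back to the same note — a neighbor tone (lower neighbor).

C3 is a neighbor tone.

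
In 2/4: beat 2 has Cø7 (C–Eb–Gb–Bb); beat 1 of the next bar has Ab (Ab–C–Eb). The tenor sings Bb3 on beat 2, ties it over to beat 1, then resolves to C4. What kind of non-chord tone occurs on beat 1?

The harmony at that moment is Ab major triad (Ab, C, Eb); Bb3 is not a chord tone.
It is held over (the same pitch as the preceding Bb3) and left by step up to C4.
Held over from the previous chord and resolving up by step — a retardation.

Retardation.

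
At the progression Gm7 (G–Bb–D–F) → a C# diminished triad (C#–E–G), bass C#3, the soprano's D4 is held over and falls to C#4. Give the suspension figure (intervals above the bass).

At the second chord the bass is C#3. The suspended D4 lies a ninth above the bass; after resolving down by step to C#4, the interval above the bass becomes an octave.
Suspension figures are named by those two intervals: 9–8.

9–8 suspension.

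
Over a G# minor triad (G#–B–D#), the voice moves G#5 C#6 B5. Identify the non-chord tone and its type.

The harmony at that moment is G# minor triad (G#, B, D#); C#6 is not a chord tone.
It is approached by leap up from G#5 and left by step down to B5.
Leap in, step out — an appoggiatura.

C#6 is an appoggiatura.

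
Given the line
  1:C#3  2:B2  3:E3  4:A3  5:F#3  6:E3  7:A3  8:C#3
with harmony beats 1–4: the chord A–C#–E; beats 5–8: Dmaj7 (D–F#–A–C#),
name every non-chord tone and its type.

B2 (beat 2) — escape tone; E3 (beat 6) — escape tone.

The harmony at that moment is A major triad (A, C#, E); B2 is not a chord tone.
It is approached by step down from C#3 and left by leap up to E3.
Step in, leap out — an escape tone.
The harmony at that moment is D major seventh chord (D, F#, A, C#); E3 is not a chord tone.
It is approached by step down from F#3 and left by leap up to A3.
Step in, leap out — an escape tone.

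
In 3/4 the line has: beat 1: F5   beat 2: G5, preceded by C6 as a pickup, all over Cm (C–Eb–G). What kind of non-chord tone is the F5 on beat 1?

Appoggiatura.

The harmony at that moment is C minor triad (C, Eb, G); F5 is not a chord tone.
It is approached by leap down from C6 and left by step up to G5.
Leap in, step out, metrically accented — an appoggiatura.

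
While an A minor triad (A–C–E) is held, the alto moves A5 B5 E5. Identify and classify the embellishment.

The harmony at that moment is A minor triad (A, C, E); B5 is not a chord tone.
It is approached by step up from A5 and left by leap down to E5.
Step in, leap out — an escape tone.

B5 is an escape tone.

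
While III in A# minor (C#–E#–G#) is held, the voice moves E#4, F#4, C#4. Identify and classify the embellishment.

F#4 is an escape tone.

The harmony at that moment is C# major triad (C#, E#, G#); F#4 is not a chord tone.
It is approached by step up from E#4 and left by leap down to C#4.
Step in, leap out — an escape tone.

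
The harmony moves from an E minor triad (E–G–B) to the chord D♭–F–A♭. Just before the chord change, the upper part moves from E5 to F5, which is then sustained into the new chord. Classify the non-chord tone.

The harmony at that moment is E minor triad (E, G, B); F5 is not a chord tone.
It is approached by step up from E5 and then sustained as the same pitch into the next harmony.
Arriving early and becoming a chord tone when the harmony changes — an anticipation.

F5 is an anticipation.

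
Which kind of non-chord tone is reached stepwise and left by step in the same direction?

Approach: by step. Departure: by step, continuing in the same direction.
Stepwise on both sides with no change of direction means the note fills in the space between two different chord tones — a passing tone. (Had it turned back to its starting note it would be a neighbor tone instead.)

Passing tone.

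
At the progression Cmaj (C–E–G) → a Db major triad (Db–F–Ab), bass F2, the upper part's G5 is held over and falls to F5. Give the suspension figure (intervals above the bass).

At the second chord the bass is F2. The suspended G5 lies a ninth above the bass; after resolving down by step to F5, the interval above the bass becomes an octave.
Suspension figures are named by those two intervals: 9–8.

9–8 suspension.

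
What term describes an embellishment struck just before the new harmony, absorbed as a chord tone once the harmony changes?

Anticipation.

Approach: ahead of the chord change (typically by step), so it is dissonant against the current harmony. Departure: none — the same pitch is restated or held and is a chord tone of the new harmony.
Dissonant first, consonant once the harmony catches up: the note simply arrives early — an anticipation. (The reverse timing, consonant first and dissonant after the change, would be a suspension or retardation.)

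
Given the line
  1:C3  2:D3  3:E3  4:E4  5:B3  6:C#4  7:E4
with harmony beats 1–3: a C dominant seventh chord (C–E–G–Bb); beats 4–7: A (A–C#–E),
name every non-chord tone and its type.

The harmony at that moment is C dominant seventh chord (C, E, G, Bb); D3 is not a chord tone.
It is approached by step up from C3 and left by step up to E3.
Step in, step out in the same direction — a passing tone.
The harmony at that moment is A major triad (A, C#, E); B3 is not a chord tone.
It is approached by leap down from E4 and left by step up to C#4.
Leap in, step out — an appoggiatura.

D3 (beat 2) — passing tone; B3 (beat 5) — appoggiatura.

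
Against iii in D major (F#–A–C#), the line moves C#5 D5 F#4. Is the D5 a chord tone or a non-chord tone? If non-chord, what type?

Non-chord tone — an escape tone.

The harmony at that moment is F# minor triad (F#, A, C#); D5 is not a chord tone.
It is approached by step up from C#5 and left by leap down to F#4.
Step in, leap out — an escape tone.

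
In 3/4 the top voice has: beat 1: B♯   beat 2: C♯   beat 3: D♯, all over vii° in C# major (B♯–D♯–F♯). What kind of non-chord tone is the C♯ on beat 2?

The harmony at that moment is B♯ diminished triad (B♯, D♯, F♯); C♯ is not a chord tone.
It is approached by step up from B♯ and left by step up to D♯.
Step in, step out in the same direction — a passing tone.

Passing tone.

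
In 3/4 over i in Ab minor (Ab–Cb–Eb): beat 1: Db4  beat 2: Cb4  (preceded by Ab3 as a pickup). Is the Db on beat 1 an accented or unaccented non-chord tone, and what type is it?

The harmony at that moment is Ab minor triad (Ab, Cb, Eb); Db4 is not a chord tone.
It is approached by leap up from Ab3 and left by step down to Cb4.
Leap in, step out — an appoggiatura.
It falls on the downbeat, so it is accented.

Accented appoggiatura.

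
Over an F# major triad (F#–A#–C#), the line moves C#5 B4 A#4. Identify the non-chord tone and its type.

The harmony at that moment is F# major triad (F#, A#, C#); B4 is not a chord tone.
It is approached by step down from C#5 and left by step down to A#4.
Step in, step out in the same direction — a passing tone.

B4 is a passing tone.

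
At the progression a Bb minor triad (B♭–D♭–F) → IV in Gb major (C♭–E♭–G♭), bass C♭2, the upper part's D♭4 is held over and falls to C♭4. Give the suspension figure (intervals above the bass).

9–8 suspension.

At the second chord the bass is C♭2. The suspended D♭4 lies a ninth above the bass; after resolving down by step to C♭4, the interval above the bass becomes an octave.
Suspension figures are named by those two intervals: 9–8.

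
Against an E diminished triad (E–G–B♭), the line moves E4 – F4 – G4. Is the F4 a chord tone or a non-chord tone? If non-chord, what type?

The harmony at that moment is E diminished triad (E, G, B♭); F4 is not a chord tone.
It is approached by step up from E4 and left by step up to G4.
Step in, step out in the same direction — a passing tone.

Non-chord tone — a passing tone.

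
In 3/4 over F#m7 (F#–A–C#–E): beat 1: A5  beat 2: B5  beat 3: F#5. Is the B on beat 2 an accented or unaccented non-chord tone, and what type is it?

Unaccented escape tone.

The harmony at that moment is F# minor seventh chord (F#, A, C#, E); B5 is not a chord tone.
It is approached by step up from A5 and left by leap down to F#5.
Step in, leap out — an escape tone.
It falls on a weak beat, so it is unaccented.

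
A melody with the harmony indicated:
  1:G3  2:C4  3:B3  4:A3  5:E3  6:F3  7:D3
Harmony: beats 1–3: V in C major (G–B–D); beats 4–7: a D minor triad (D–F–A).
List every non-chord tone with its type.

C4 (beat 2) — appoggiatura; E3 (beat 5) — appoggiatura.

The harmony at that moment is G major triad (G, B, D); C4 is not a chord tone.
It is approached by leap up from G3 and left by step down to B3.
Leap in, step out — an appoggiatura.
The harmony at that moment is D minor triad (D, F, A); E3 is not a chord tone.
It is approached by leap down from A3 and left by step up to F3.
Leap in, step out — an appoggiatura.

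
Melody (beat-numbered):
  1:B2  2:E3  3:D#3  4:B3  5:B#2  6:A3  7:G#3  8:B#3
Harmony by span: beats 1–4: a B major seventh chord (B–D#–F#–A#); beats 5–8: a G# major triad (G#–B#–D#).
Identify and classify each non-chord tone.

The harmony at that moment is B major seventh chord (B, D#, F#, A#); E3 is not a chord tone.
It is approached by leap up from B2 and left by step down to D#3.
Leap in, step out — an appoggiatura.
The harmony at that moment is G# major triad (G#, B#, D#); A3 is not a chord tone.
It is approached by leap up from B#2 and left by step down to G#3.
Leap in, step out — an appoggiatura.

E3 (beat 2) — appoggiatura; A3 (beat 6) — appoggiatura.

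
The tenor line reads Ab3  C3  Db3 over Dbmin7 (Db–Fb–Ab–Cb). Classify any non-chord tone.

The harmony at that moment is Db minor seventh chord (Db, Fb, Ab, Cb); C3 is not a chord tone.
It is approached by leap down from Ab3 and left by step up to Db3.
Leap in, step out — an appoggiatura.

C3 is an appoggiatura.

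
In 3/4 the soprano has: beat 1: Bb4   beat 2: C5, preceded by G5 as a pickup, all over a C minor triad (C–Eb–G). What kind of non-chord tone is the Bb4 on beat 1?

The harmony at that moment is C minor triad (C, Eb, G); Bb4 is not a chord tone.
It is approached by leap down from G5 and left by step up to C5.
Leap in, step out, metrically accented — an appoggiatura.

Appoggiatura.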